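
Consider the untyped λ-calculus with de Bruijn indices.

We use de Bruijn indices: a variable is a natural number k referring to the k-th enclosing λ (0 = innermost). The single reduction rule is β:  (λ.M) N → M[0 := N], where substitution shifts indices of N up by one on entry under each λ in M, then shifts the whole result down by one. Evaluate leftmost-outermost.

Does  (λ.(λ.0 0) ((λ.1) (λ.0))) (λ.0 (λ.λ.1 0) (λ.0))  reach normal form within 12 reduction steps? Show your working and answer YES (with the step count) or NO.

  start: (λ.(λ.0 0) ((λ.1) (λ.0))) (λ.0 (λ.λ.1 0) (λ.0))
  [1] (λ.0 0) ((λ.λ.0 (λ.λ.1 0) (λ.0)) (λ.0))
  [2] (λ.λ.0 (λ.λ.1 0) (λ.0)) (λ.0) ((λ.λ.0 (λ.λ.1 0) (λ.0)) (λ.0))
  [3] (λ.0 (λ.λ.1 0) (λ.0)) ((λ.λ.0 (λ.λ.1 0) (λ.0)) (λ.0))
  [4] (λ.λ.0 (λ.λ.1 0) (λ.0)) (λ.0) (λ.λ.1 0) (λ.0)
  [5] (λ.0 (λ.λ.1 0) (λ.0)) (λ.λ.1 0) (λ.0)
  [6] (λ.λ.1 0) (λ.λ.1 0) (λ.0) (λ.0)
  [7] (λ.(λ.λ.1 0) 0) (λ.0) (λ.0)
  [8] (λ.λ.1 0) (λ.0) (λ.0)
  [9] (λ.(λ.0) 0) (λ.0)
  [10] (λ.0) (λ.0)
  [11] λ.0

Answer: YES — reaches normal form λ.0 in 11 ≤ 12 steps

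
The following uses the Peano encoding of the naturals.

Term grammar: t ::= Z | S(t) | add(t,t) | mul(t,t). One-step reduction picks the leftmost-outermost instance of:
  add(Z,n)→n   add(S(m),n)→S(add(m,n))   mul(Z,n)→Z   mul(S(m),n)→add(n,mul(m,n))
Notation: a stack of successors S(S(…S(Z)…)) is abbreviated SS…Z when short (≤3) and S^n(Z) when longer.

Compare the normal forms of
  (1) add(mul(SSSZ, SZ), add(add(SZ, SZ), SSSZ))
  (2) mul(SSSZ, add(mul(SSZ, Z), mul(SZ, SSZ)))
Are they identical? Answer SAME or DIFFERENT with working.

Term A:
  start: add(mul(SSSZ, SZ), add(add(SZ, SZ), SSSZ))
  step 1: add(add(SZ, mul(SSZ, SZ)), add(add(SZ, SZ), SSSZ))
  step 2: add(S(add(Z, mul(SSZ, SZ))), add(add(SZ, SZ), SSSZ))
  step 3: S(add(add(Z, mul(SSZ, SZ)), add(add(SZ, SZ), SSSZ)))
  step 4: S(add(mul(SSZ, SZ), add(add(SZ, SZ), SSSZ)))
  step 5: S(add(add(SZ, mul(SZ, SZ)), add(add(SZ, SZ), SSSZ)))
  step 6: S(add(S(add(Z, mul(SZ, SZ))), add(add(SZ, SZ), SSSZ)))
  step 7: S(S(add(add(Z, mul(SZ, SZ)), add(add(SZ, SZ), SSSZ))))
  step 8: S(S(add(mul(SZ, SZ), add(add(SZ, SZ), SSSZ))))
  step 9: S(S(add(add(SZ, mul(Z, SZ)), add(add(SZ, SZ), SSSZ))))
  step 10: S(S(add(S(add(Z, mul(Z, SZ))), add(add(SZ, SZ), SSSZ))))
  step 11: S(S(S(add(add(Z, mul(Z, SZ)), add(add(SZ, SZ), SSSZ)))))
  step 12: S(S(S(add(mul(Z, SZ), add(add(SZ, SZ), SSSZ)))))
  step 13: S(S(S(add(Z, add(add(SZ, SZ), SSSZ)))))
  step 14: S(S(S(add(add(SZ, SZ), SSSZ))))
  step 15: S(S(S(add(S(add(Z, SZ)), SSSZ))))
  step 16: S(S(S(S(add(add(Z, SZ), SSSZ)))))
  step 17: S(S(S(S(add(SZ, SSSZ)))))
  step 18: S(S(S(S(S(add(Z, SSSZ))))))
  step 19: S^8(Z)

Term B:
  start: mul(SSSZ, add(mul(SSZ, Z), mul(SZ, SSZ)))
  step 1: add(add(mul(SSZ, Z), mul(SZ, SSZ)), mul(SSZ, add(mul(SSZ, Z), mul(SZ, SSZ))))
  step 2: add(add(add(Z, mul(SZ, Z)), mul(SZ, SSZ)), mul(SSZ, add(mul(SSZ, Z), mul(SZ, SSZ))))
  step 3: add(add(mul(SZ, Z), mul(SZ, SSZ)), mul(SSZ, add(mul(SSZ, Z), mul(SZ, SSZ))))
  step 4: add(add(add(Z, mul(Z, Z)), mul(SZ, SSZ)), mul(SSZ, add(mul(SSZ, Z), mul(SZ, SSZ))))
  step 5: add(add(mul(Z, Z), mul(SZ, SSZ)), mul(SSZ, add(mul(SSZ, Z), mul(SZ, SSZ))))
  step 6: add(add(Z, mul(SZ, SSZ)), mul(SSZ, add(mul(SSZ, Z), mul(SZ, SSZ))))
  step 7: add(mul(SZ, SSZ), mul(SSZ, add(mul(SSZ, Z), mul(SZ, SSZ))))
  step 8: add(add(SSZ, mul(Z, SSZ)), mul(SSZ, add(mul(SSZ, Z), mul(SZ, SSZ))))
  step 9: add(S(add(SZ, mul(Z, SSZ))), mul(SSZ, add(mul(SSZ, Z), mul(SZ, SSZ))))
  step 10: S(add(add(SZ, mul(Z, SSZ)), mul(SSZ, add(mul(SSZ, Z), mul(SZ, SSZ)))))
  step 11: S(add(S(add(Z, mul(Z, SSZ))), mul(SSZ, add(mul(SSZ, Z), mul(SZ, SSZ)))))
  step 12: S(S(add(add(Z, mul(Z, SSZ)), mul(SSZ, add(mul(SSZ, Z), mul(SZ, SSZ))))))
  step 13: S(S(add(mul(Z, SSZ), mul(SSZ, add(mul(SSZ, Z), mul(SZ, SSZ))))))
  step 14: S(S(add(Z, mul(SSZ, add(mul(SSZ, Z), mul(SZ, SSZ))))))
  step 15: S(S(mul(SSZ, add(mul(SSZ, Z), mul(SZ, SSZ)))))
  step 16: S(S(add(add(mul(SSZ, Z), mul(SZ, SSZ)), mul(SZ, add(mul(SSZ, Z), mul(SZ, SSZ))))))
  step 17: S(S(add(add(add(Z, mul(SZ, Z)), mul(SZ, SSZ)), mul(SZ, add(mul(SSZ, Z), mul(SZ, SSZ))))))
  step 18: S(S(add(add(mul(SZ, Z), mul(SZ, SSZ)), mul(SZ, add(mul(SSZ, Z), mul(SZ, SSZ))))))
  step 19: S(S(add(add(add(Z, mul(Z, Z)), mul(SZ, SSZ)), mul(SZ, add(mul(SSZ, Z), mul(SZ, SSZ))))))
  step 20: S(S(add(add(mul(Z, Z), mul(SZ, SSZ)), mul(SZ, add(mul(SSZ, Z), mul(SZ, SSZ))))))
  step 21: S(S(add(add(Z, mul(SZ, SSZ)), mul(SZ, add(mul(SSZ, Z), mul(SZ, SSZ))))))
  step 22: S(S(add(mul(SZ, SSZ), mul(SZ, add(mul(SSZ, Z), mul(SZ, SSZ))))))
  step 23: S(S(add(add(SSZ, mul(Z, SSZ)), mul(SZ, add(mul(SSZ, Z), mul(SZ, SSZ))))))
  step 24: S(S(add(S(add(SZ, mul(Z, SSZ))), mul(SZ, add(mul(SSZ, Z), mul(SZ, SSZ))))))
  step 25: S(S(S(add(add(SZ, mul(Z, SSZ)), mul(SZ, add(mul(SSZ, Z), mul(SZ, SSZ)))))))
  step 26: S(S(S(add(S(add(Z, mul(Z, SSZ))), mul(SZ, add(mul(SSZ, Z), mul(SZ, SSZ)))))))
  step 27: S(S(S(S(add(add(Z, mul(Z, SSZ)), mul(SZ, add(mul(SSZ, Z), mul(SZ, SSZ))))))))
  step 28: S(S(S(S(add(mul(Z, SSZ), mul(SZ, add(mul(SSZ, Z), mul(SZ, SSZ))))))))
  step 29: S(S(S(S(add(Z, mul(SZ, add(mul(SSZ, Z), mul(SZ, SSZ))))))))
  step 30: S(S(S(S(mul(SZ, add(mul(SSZ, Z), mul(SZ, SSZ)))))))
  step 31: S(S(S(S(add(add(mul(SSZ, Z), mul(SZ, SSZ)), mul(Z, add(mul(SSZ, Z), mul(SZ, SSZ))))))))
  step 32: S(S(S(S(add(add(add(Z, mul(SZ, Z)), mul(SZ, SSZ)), mul(Z, add(mul(SSZ, Z), mul(SZ, SSZ))))))))
  step 33: S(S(S(S(add(add(mul(SZ, Z), mul(SZ, SSZ)), mul(Z, add(mul(SSZ, Z), mul(SZ, SSZ))))))))
  step 34: S(S(S(S(add(add(add(Z, mul(Z, Z)), mul(SZ, SSZ)), mul(Z, add(mul(SSZ, Z), mul(SZ, SSZ))))))))
  step 35: S(S(S(S(add(add(mul(Z, Z), mul(SZ, SSZ)), mul(Z, add(mul(SSZ, Z), mul(SZ, SSZ))))))))
  step 36: S(S(S(S(add(add(Z, mul(SZ, SSZ)), mul(Z, add(mul(SSZ, Z), mul(SZ, SSZ))))))))
  step 37: S(S(S(S(add(mul(SZ, SSZ), mul(Z, add(mul(SSZ, Z), mul(SZ, SSZ))))))))
  step 38: S(S(S(S(add(add(SSZ, mul(Z, SSZ)), mul(Z, add(mul(SSZ, Z), mul(SZ, SSZ))))))))
  step 39: S(S(S(S(add(S(add(SZ, mul(Z, SSZ))), mul(Z, add(mul(SSZ, Z), mul(SZ, SSZ))))))))
  step 40: S(S(S(S(S(add(add(SZ, mul(Z, SSZ)), mul(Z, add(mul(SSZ, Z), mul(SZ, SSZ)))))))))
  step 41: S(S(S(S(S(add(S(add(Z, mul(Z, SSZ))), mul(Z, add(mul(SSZ, Z), mul(SZ, SSZ)))))))))
  step 42: S(S(S(S(S(S(add(add(Z, mul(Z, SSZ)), mul(Z, add(mul(SSZ, Z), mul(SZ, SSZ))))))))))
  step 43: S(S(S(S(S(S(add(mul(Z, SSZ), mul(Z, add(mul(SSZ, Z), mul(SZ, SSZ))))))))))
  step 44: S(S(S(S(S(S(add(Z, mul(Z, add(mul(SSZ, Z), mul(SZ, SSZ))))))))))
  step 45: S(S(S(S(S(S(mul(Z, add(mul(SSZ, Z), mul(SZ, SSZ)))))))))
  step 46: S^6(Z)

Answer: DIFFERENT — A ⇓ S^8(Z), B ⇓ S^6(Z)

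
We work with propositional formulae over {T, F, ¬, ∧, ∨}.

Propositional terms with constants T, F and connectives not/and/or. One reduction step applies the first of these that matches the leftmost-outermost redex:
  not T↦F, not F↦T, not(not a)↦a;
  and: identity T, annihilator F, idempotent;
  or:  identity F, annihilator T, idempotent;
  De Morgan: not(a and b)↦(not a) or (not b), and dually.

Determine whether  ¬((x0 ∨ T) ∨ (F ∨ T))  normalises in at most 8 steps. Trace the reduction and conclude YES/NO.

  start: ¬((x0 ∨ T) ∨ (F ∨ T))
  step 1: ¬(x0 ∨ T) ∧ ¬(F ∨ T)
  step 2: (¬x0 ∧ ¬T) ∧ ¬(F ∨ T)
  step 3: (¬x0 ∧ F) ∧ ¬(F ∨ T)
  step 4: F ∧ ¬(F ∨ T)
  step 5: F

Answer: YES — reaches normal form F in 5 ≤ 8 steps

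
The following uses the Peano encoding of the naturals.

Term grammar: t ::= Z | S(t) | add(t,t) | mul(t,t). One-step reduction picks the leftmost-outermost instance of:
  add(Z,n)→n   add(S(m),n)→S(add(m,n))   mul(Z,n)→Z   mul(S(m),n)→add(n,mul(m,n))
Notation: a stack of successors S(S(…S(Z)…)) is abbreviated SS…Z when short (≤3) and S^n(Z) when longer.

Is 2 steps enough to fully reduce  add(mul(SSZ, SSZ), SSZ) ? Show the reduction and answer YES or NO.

Answer: NO — after 2 steps the term is add(S(add(SZ, mul(SZ, SSZ))), SSZ), not yet normal

Derivation:
  start: add(mul(SSZ, SSZ), SSZ)
  →1  add(add(SSZ, mul(SZ, SSZ)), SSZ)
  →2  add(S(add(SZ, mul(SZ, SSZ))), SSZ)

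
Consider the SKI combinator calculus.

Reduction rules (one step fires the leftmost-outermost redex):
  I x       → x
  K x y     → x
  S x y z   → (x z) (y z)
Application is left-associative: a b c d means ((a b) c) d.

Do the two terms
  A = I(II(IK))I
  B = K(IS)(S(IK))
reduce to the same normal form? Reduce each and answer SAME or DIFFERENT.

Term A:
  start: I(II(IK))I
  →1  II(IK)I
  →2  I(IK)I
  →3  IKI
  →4  KI

Term B:
  start: K(IS)(S(IK))
  →1  IS
  →2  S

Answer: DIFFERENT — A ⇓ KI, B ⇓ S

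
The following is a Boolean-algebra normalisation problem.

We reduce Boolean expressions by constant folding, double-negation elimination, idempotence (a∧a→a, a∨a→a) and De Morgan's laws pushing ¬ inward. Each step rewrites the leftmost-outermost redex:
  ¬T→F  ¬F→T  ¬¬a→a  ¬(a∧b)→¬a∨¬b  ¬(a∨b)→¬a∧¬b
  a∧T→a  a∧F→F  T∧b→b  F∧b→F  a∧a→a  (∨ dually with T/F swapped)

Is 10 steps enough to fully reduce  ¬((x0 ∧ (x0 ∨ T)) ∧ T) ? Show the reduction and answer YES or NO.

  start: ¬((x0 ∧ (x0 ∨ T)) ∧ T)
  step 1: ¬(x0 ∧ (x0 ∨ T)) ∨ ¬T
  step 2: (¬x0 ∨ ¬(x0 ∨ T)) ∨ ¬T
  step 3: (¬x0 ∨ (¬x0 ∧ ¬T)) ∨ ¬T
  step 4: (¬x0 ∨ (¬x0 ∧ F)) ∨ ¬T
  step 5: (¬x0 ∨ F) ∨ ¬T
  step 6: ¬x0 ∨ ¬T
  step 7: ¬x0 ∨ F
  step 8: ¬x0

Answer: YES — reaches normal form ¬x0 in 8 ≤ 10 steps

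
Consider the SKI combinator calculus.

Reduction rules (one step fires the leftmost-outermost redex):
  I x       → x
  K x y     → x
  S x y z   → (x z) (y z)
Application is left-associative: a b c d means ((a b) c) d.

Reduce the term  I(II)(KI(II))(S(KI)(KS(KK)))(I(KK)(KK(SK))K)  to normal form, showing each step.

  start: I(II)(KI(II))(S(KI)(KS(KK)))(I(KK)(KK(SK))K)
  step 1: II(KI(II))(S(KI)(KS(KK)))(I(KK)(KK(SK))K)
  step 2: I(KI(II))(S(KI)(KS(KK)))(I(KK)(KK(SK))K)
  step 3: KI(II)(S(KI)(KS(KK)))(I(KK)(KK(SK))K)
  step 4: I(S(KI)(KS(KK)))(I(KK)(KK(SK))K)
  step 5: S(KI)(KS(KK))(I(KK)(KK(SK))K)
  step 6: KI(I(KK)(KK(SK))K)(KS(KK)(I(KK)(KK(SK))K))
  step 7: I(KS(KK)(I(KK)(KK(SK))K))
  step 8: KS(KK)(I(KK)(KK(SK))K)
  step 9: S(I(KK)(KK(SK))K)
  step 10: S(KK(KK(SK))K)
  step 11: S(KK)

Answer: normal form = S(KK)  (in 11 steps)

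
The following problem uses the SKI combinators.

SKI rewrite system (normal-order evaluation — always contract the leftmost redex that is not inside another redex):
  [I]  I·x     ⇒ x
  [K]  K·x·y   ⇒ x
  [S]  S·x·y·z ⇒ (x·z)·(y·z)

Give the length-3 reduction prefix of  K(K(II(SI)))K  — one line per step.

  start: K(K(II(SI)))K
  [1] K(II(SI))
  [2] K(I(SI))
  [3] K(SI)

Answer: after 3 steps: K(SI)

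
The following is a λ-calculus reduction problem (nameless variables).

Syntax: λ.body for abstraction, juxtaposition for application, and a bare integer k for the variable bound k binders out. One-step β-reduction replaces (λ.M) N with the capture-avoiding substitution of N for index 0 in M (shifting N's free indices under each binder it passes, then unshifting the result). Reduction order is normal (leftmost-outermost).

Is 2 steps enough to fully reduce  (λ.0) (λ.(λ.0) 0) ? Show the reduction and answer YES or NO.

  start: (λ.0) (λ.(λ.0) 0)
  →1  λ.(λ.0) 0
  →2  λ.0

Answer: YES — reaches normal form λ.0 in 2 ≤ 2 steps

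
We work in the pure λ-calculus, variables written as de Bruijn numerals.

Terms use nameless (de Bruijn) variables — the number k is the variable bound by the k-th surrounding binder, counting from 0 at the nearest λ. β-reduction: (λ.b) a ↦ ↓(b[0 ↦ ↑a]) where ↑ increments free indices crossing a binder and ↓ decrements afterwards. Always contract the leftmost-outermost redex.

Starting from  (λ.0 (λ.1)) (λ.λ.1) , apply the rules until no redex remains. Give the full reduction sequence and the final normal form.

Answer: normal form = λ.λ.λ.λ.1  (in 2 steps)

Derivation:
  start: (λ.0 (λ.1)) (λ.λ.1)
  →1  (λ.λ.1) (λ.λ.λ.1)
  →2  λ.λ.λ.λ.1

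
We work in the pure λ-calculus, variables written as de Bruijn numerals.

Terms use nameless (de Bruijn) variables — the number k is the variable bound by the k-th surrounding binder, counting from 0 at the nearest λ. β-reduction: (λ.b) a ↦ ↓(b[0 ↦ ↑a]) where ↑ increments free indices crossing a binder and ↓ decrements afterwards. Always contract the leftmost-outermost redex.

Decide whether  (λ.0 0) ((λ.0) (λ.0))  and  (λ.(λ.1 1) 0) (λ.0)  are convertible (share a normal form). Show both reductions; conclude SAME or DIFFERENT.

Answer: SAME — A ⇓ λ.0, B ⇓ λ.0

Reduction:
Term A:
  start: (λ.0 0) ((λ.0) (λ.0))
  [1] (λ.0) (λ.0) ((λ.0) (λ.0))
  [2] (λ.0) ((λ.0) (λ.0))
  [3] (λ.0) (λ.0)
  [4] λ.0

Term B:
  start: (λ.(λ.1 1) 0) (λ.0)
  [1] (λ.(λ.0) (λ.0)) (λ.0)
  [2] (λ.0) (λ.0)
  [3] λ.0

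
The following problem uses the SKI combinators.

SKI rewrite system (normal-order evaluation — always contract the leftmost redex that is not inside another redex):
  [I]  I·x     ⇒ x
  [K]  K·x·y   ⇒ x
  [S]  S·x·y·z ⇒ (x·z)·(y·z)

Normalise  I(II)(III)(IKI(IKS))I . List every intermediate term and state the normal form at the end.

  start: I(II)(III)(IKI(IKS))I
  →1  II(III)(IKI(IKS))I
  →2  I(III)(IKI(IKS))I
  →3  III(IKI(IKS))I
  →4  II(IKI(IKS))I
  →5  I(IKI(IKS))I
  →6  IKI(IKS)I
  →7  KI(IKS)I
  →8  II
  →9  I

Answer: normal form = I  (in 9 steps)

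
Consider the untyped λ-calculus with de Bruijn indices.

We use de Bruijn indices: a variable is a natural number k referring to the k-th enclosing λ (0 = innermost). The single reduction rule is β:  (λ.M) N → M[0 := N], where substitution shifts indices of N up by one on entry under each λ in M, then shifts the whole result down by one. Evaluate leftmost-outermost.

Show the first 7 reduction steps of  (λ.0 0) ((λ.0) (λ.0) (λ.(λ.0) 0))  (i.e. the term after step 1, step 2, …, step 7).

Answer: after 7 steps: λ.(λ.0) 0

Working:
  start: (λ.0 0) ((λ.0) (λ.0) (λ.(λ.0) 0))
  →1  (λ.0) (λ.0) (λ.(λ.0) 0) ((λ.0) (λ.0) (λ.(λ.0) 0))
  →2  (λ.0) (λ.(λ.0) 0) ((λ.0) (λ.0) (λ.(λ.0) 0))
  →3  (λ.(λ.0) 0) ((λ.0) (λ.0) (λ.(λ.0) 0))
  →4  (λ.0) ((λ.0) (λ.0) (λ.(λ.0) 0))
  →5  (λ.0) (λ.0) (λ.(λ.0) 0)
  →6  (λ.0) (λ.(λ.0) 0)
  →7  λ.(λ.0) 0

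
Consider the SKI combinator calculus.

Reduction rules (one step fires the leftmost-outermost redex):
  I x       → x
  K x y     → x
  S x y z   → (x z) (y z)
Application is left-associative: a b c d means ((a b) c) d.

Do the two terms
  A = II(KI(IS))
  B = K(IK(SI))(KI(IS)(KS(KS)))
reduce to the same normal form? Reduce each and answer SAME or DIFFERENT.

Answer: DIFFERENT — A ⇓ I, B ⇓ K(SI)

Reduction:
Term A:
  start: II(KI(IS))
  [1] I(KI(IS))
  [2] KI(IS)
  [3] I

Term B:
  start: K(IK(SI))(KI(IS)(KS(KS)))
  [1] IK(SI)
  [2] K(SI)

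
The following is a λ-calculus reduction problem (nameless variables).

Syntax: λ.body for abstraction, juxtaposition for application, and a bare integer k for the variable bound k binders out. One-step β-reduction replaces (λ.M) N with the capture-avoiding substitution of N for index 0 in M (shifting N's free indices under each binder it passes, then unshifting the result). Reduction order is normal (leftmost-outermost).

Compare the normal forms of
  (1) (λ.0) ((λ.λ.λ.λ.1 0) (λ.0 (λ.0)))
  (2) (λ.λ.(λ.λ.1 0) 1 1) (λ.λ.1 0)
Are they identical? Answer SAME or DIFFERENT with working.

Answer: SAME — A ⇓ λ.λ.λ.1 0, B ⇓ λ.λ.λ.1 0

Derivation:
Term A:
  start: (λ.0) ((λ.λ.λ.λ.1 0) (λ.0 (λ.0)))
  [1] (λ.λ.λ.λ.1 0) (λ.0 (λ.0))
  [2] λ.λ.λ.1 0

Term B:
  start: (λ.λ.(λ.λ.1 0) 1 1) (λ.λ.1 0)
  [1] λ.(λ.λ.1 0) (λ.λ.1 0) (λ.λ.1 0)
  [2] λ.(λ.(λ.λ.1 0) 0) (λ.λ.1 0)
  [3] λ.(λ.λ.1 0) (λ.λ.1 0)
  [4] λ.λ.(λ.λ.1 0) 0
  [5] λ.λ.λ.1 0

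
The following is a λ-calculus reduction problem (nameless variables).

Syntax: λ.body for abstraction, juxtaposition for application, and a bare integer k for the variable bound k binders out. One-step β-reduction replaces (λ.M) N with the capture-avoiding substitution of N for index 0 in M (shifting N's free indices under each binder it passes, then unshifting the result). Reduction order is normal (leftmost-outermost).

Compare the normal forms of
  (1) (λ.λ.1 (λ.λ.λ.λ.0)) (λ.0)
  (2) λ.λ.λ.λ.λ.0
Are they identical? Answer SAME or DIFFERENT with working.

Answer: SAME — A ⇓ λ.λ.λ.λ.λ.0, B ⇓ λ.λ.λ.λ.λ.0

Working:
Term A:
  start: (λ.λ.1 (λ.λ.λ.λ.0)) (λ.0)
  [1] λ.(λ.0) (λ.λ.λ.λ.0)
  [2] λ.λ.λ.λ.λ.0

Term B:
  start: λ.λ.λ.λ.λ.0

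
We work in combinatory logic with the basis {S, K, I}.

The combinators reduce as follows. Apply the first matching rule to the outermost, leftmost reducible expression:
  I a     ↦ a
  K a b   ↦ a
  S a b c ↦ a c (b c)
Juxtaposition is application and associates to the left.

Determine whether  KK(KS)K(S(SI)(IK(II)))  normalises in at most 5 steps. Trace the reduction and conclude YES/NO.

Answer: YES — reaches normal form K in 2 ≤ 5 steps

Reduction:
  start: KK(KS)K(S(SI)(IK(II)))
  step 1: KK(S(SI)(IK(II)))
  step 2: K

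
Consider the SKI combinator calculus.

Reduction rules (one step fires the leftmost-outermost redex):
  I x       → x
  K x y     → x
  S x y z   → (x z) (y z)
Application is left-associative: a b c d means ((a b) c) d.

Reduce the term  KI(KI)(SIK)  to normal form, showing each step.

Answer: normal form = SIK  (in 2 steps)

Working:
  start: KI(KI)(SIK)
  [1] I(SIK)
  [2] SIK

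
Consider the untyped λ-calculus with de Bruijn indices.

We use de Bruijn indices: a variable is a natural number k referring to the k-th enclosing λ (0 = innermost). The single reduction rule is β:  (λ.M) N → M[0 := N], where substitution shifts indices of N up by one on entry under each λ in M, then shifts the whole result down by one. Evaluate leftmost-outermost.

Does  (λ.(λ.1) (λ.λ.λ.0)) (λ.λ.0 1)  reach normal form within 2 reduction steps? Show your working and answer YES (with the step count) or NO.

  start: (λ.(λ.1) (λ.λ.λ.0)) (λ.λ.0 1)
  →1  (λ.λ.λ.0 1) (λ.λ.λ.0)
  →2  λ.λ.0 1

Answer: YES — reaches normal form λ.λ.0 1 in 2 ≤ 2 steps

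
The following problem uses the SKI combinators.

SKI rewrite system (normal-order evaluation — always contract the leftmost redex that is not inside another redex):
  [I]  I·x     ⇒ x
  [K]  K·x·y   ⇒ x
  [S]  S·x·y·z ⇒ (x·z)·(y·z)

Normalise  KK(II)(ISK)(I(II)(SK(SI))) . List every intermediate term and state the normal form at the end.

Answer: normal form = SK  (in 3 steps)

Reduction:
  start: KK(II)(ISK)(I(II)(SK(SI)))
  [1] K(ISK)(I(II)(SK(SI)))
  [2] ISK
  [3] SK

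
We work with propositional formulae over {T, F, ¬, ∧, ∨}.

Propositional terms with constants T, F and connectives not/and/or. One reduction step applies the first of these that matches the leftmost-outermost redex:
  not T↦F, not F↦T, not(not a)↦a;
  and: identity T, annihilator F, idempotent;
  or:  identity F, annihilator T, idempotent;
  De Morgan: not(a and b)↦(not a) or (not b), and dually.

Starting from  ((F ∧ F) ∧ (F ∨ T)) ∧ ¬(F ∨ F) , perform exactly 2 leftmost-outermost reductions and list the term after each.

Answer: after 2 steps: F ∧ ¬(F ∨ F)

Working:
  start: ((F ∧ F) ∧ (F ∨ T)) ∧ ¬(F ∨ F)
  [1] (F ∧ (F ∨ T)) ∧ ¬(F ∨ F)
  [2] F ∧ ¬(F ∨ F)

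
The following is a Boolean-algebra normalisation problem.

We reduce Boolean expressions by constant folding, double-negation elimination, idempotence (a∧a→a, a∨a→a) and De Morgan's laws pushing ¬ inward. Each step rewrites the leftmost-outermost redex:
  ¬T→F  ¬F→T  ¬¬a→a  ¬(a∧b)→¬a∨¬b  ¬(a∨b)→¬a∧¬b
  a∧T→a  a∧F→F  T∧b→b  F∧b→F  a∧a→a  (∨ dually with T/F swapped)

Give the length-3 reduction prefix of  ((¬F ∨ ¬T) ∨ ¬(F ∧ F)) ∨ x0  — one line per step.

  start: ((¬F ∨ ¬T) ∨ ¬(F ∧ F)) ∨ x0
  →1  ((T ∨ ¬T) ∨ ¬(F ∧ F)) ∨ x0
  →2  (T ∨ ¬(F ∧ F)) ∨ x0
  →3  T ∨ x0

Answer: after 3 steps: T ∨ x0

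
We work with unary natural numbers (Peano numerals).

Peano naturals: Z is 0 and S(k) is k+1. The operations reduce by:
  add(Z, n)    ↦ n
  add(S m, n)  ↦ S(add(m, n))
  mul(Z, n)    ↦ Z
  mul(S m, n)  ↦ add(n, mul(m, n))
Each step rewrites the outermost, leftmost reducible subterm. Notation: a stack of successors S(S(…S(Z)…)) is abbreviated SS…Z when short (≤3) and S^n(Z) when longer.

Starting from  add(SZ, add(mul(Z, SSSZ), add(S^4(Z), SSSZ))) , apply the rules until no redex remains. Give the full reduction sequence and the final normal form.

  start: add(SZ, add(mul(Z, SSSZ), add(S^4(Z), SSSZ)))
  step 1: S(add(Z, add(mul(Z, SSSZ), add(S^4(Z), SSSZ))))
  step 2: S(add(mul(Z, SSSZ), add(S^4(Z), SSSZ)))
  step 3: S(add(Z, add(S^4(Z), SSSZ)))
  step 4: S(add(S^4(Z), SSSZ))
  step 5: S(S(add(SSSZ, SSSZ)))
  step 6: S(S(S(add(SSZ, SSSZ))))
  step 7: S(S(S(S(add(SZ, SSSZ)))))
  step 8: S(S(S(S(S(add(Z, SSSZ))))))
  step 9: S^8(Z)

Answer: normal form = S^8(Z)  (in 9 steps)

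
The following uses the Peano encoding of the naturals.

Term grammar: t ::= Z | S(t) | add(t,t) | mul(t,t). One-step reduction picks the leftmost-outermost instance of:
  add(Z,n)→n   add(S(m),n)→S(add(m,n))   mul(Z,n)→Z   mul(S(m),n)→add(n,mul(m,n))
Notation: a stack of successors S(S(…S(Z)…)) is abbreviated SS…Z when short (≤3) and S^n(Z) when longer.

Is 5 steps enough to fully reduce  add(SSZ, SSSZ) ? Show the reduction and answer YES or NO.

  start: add(SSZ, SSSZ)
  step 1: S(add(SZ, SSSZ))
  step 2: S(S(add(Z, SSSZ)))
  step 3: S^5(Z)

Answer: YES — reaches normal form S^5(Z) in 3 ≤ 5 steps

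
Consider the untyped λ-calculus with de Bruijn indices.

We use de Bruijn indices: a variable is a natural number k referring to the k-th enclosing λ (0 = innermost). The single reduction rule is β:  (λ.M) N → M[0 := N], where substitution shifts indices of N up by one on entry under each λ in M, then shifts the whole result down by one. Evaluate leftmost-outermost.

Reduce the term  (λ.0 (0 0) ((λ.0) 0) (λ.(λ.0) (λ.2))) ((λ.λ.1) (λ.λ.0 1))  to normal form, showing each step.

  start: (λ.0 (0 0) ((λ.0) 0) (λ.(λ.0) (λ.2))) ((λ.λ.1) (λ.λ.0 1))
  step 1: (λ.λ.1) (λ.λ.0 1) ((λ.λ.1) (λ.λ.0 1) ((λ.λ.1) (λ.λ.0 1))) ((λ.0) ((λ.λ.1) (λ.λ.0 1))) (λ.(λ.0) (λ.(λ.λ.1) (λ.λ.0 1)))
  step 2: (λ.λ.λ.0 1) ((λ.λ.1) (λ.λ.0 1) ((λ.λ.1) (λ.λ.0 1))) ((λ.0) ((λ.λ.1) (λ.λ.0 1))) (λ.(λ.0) (λ.(λ.λ.1) (λ.λ.0 1)))
  step 3: (λ.λ.0 1) ((λ.0) ((λ.λ.1) (λ.λ.0 1))) (λ.(λ.0) (λ.(λ.λ.1) (λ.λ.0 1)))
  step 4: (λ.0 ((λ.0) ((λ.λ.1) (λ.λ.0 1)))) (λ.(λ.0) (λ.(λ.λ.1) (λ.λ.0 1)))
  step 5: (λ.(λ.0) (λ.(λ.λ.1) (λ.λ.0 1))) ((λ.0) ((λ.λ.1) (λ.λ.0 1)))
  step 6: (λ.0) (λ.(λ.λ.1) (λ.λ.0 1))
  step 7: λ.(λ.λ.1) (λ.λ.0 1)
  step 8: λ.λ.λ.λ.0 1

Answer: normal form = λ.λ.λ.λ.0 1  (in 8 steps)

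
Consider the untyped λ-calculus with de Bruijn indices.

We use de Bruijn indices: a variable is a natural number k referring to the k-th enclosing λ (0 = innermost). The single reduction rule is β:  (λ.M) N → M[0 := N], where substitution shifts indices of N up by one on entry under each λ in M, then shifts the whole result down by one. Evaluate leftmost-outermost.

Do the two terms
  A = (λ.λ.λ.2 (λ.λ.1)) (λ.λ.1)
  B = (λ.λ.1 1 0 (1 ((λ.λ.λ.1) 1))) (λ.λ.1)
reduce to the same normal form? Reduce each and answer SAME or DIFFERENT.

Term A:
  start: (λ.λ.λ.2 (λ.λ.1)) (λ.λ.1)
  step 1: λ.λ.(λ.λ.1) (λ.λ.1)
  step 2: λ.λ.λ.λ.λ.1

Term B:
  start: (λ.λ.1 1 0 (1 ((λ.λ.λ.1) 1))) (λ.λ.1)
  step 1: λ.(λ.λ.1) (λ.λ.1) 0 ((λ.λ.1) ((λ.λ.λ.1) (λ.λ.1)))
  step 2: λ.(λ.λ.λ.1) 0 ((λ.λ.1) ((λ.λ.λ.1) (λ.λ.1)))
  step 3: λ.(λ.λ.1) ((λ.λ.1) ((λ.λ.λ.1) (λ.λ.1)))
  step 4: λ.λ.(λ.λ.1) ((λ.λ.λ.1) (λ.λ.1))
  step 5: λ.λ.λ.(λ.λ.λ.1) (λ.λ.1)
  step 6: λ.λ.λ.λ.λ.1

Answer: SAME — A ⇓ λ.λ.λ.λ.λ.1, B ⇓ λ.λ.λ.λ.λ.1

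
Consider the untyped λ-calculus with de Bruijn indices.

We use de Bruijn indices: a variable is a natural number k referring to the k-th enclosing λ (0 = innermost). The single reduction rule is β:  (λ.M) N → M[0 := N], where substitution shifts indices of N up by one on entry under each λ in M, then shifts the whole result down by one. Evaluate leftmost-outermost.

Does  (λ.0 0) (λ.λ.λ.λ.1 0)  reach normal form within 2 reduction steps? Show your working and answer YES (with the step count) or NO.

  start: (λ.0 0) (λ.λ.λ.λ.1 0)
  step 1: (λ.λ.λ.λ.1 0) (λ.λ.λ.λ.1 0)
  step 2: λ.λ.λ.1 0

Answer: YES — reaches normal form λ.λ.λ.1 0 in 2 ≤ 2 steps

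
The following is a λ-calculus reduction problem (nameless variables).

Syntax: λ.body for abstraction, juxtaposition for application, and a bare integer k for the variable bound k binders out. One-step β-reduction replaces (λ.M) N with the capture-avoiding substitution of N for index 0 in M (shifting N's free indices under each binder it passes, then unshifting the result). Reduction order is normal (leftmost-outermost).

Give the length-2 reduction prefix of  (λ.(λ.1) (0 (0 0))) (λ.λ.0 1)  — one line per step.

Answer: after 2 steps: λ.λ.0 1

Reduction:
  start: (λ.(λ.1) (0 (0 0))) (λ.λ.0 1)
  step 1: (λ.λ.λ.0 1) ((λ.λ.0 1) ((λ.λ.0 1) (λ.λ.0 1)))
  step 2: λ.λ.0 1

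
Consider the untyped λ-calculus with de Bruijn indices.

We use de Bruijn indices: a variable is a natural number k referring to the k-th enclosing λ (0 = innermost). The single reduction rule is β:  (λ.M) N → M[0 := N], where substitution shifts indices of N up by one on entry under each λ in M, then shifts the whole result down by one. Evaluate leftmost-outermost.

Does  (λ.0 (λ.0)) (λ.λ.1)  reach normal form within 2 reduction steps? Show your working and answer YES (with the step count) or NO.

  start: (λ.0 (λ.0)) (λ.λ.1)
  →1  (λ.λ.1) (λ.0)
  →2  λ.λ.0

Answer: YES — reaches normal form λ.λ.0 in 2 ≤ 2 steps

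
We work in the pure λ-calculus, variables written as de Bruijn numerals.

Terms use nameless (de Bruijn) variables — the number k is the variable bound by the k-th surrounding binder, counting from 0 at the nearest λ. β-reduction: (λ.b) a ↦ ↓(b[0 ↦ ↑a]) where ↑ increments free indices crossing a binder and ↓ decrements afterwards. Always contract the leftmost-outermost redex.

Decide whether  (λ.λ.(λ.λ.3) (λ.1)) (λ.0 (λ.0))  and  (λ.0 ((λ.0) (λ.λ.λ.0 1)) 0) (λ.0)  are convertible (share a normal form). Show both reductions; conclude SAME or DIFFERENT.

Term A:
  start: (λ.λ.(λ.λ.3) (λ.1)) (λ.0 (λ.0))
  step 1: λ.(λ.λ.λ.0 (λ.0)) (λ.1)
  step 2: λ.λ.λ.0 (λ.0)

Term B:
  start: (λ.0 ((λ.0) (λ.λ.λ.0 1)) 0) (λ.0)
  step 1: (λ.0) ((λ.0) (λ.λ.λ.0 1)) (λ.0)
  step 2: (λ.0) (λ.λ.λ.0 1) (λ.0)
  step 3: (λ.λ.λ.0 1) (λ.0)
  step 4: λ.λ.0 1

Answer: DIFFERENT — A ⇓ λ.λ.λ.0 (λ.0), B ⇓ λ.λ.0 1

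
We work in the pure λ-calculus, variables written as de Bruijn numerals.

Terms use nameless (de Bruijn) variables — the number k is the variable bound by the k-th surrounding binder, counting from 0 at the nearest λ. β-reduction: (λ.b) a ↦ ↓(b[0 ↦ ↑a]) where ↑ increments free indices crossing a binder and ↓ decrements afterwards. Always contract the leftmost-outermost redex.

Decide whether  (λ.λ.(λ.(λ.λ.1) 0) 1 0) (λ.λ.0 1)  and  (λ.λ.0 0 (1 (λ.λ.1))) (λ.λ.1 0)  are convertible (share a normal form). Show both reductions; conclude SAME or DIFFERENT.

Term A:
  start: (λ.λ.(λ.(λ.λ.1) 0) 1 0) (λ.λ.0 1)
  →1  λ.(λ.(λ.λ.1) 0) (λ.λ.0 1) 0
  →2  λ.(λ.λ.1) (λ.λ.0 1) 0
  →3  λ.(λ.λ.λ.0 1) 0
  →4  λ.λ.λ.0 1

Term B:
  start: (λ.λ.0 0 (1 (λ.λ.1))) (λ.λ.1 0)
  →1  λ.0 0 ((λ.λ.1 0) (λ.λ.1))
  →2  λ.0 0 (λ.(λ.λ.1) 0)
  →3  λ.0 0 (λ.λ.1)

Answer: DIFFERENT — A ⇓ λ.λ.λ.0 1, B ⇓ λ.0 0 (λ.λ.1)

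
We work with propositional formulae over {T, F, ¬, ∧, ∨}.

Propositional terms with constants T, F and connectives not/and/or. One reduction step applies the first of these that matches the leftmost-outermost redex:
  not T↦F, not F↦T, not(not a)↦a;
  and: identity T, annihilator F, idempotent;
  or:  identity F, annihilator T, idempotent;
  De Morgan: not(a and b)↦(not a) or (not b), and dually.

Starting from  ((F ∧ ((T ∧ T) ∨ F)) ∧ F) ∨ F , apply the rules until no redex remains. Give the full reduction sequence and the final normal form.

Answer: normal form = F  (in 2 steps)

Working:
  start: ((F ∧ ((T ∧ T) ∨ F)) ∧ F) ∨ F
  step 1: (F ∧ ((T ∧ T) ∨ F)) ∧ F
  step 2: F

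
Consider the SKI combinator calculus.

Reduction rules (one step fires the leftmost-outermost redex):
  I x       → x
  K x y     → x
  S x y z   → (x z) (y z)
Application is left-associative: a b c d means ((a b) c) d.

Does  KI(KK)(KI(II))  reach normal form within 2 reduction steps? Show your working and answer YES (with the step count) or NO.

  start: KI(KK)(KI(II))
  [1] I(KI(II))
  [2] KI(II)

Answer: NO — after 2 steps the term is KI(II), not yet normal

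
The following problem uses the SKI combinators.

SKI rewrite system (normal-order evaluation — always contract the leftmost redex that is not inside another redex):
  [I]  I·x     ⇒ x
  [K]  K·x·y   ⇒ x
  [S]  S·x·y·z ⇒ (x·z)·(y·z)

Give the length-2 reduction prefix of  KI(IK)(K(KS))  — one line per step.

  start: KI(IK)(K(KS))
  step 1: I(K(KS))
  step 2: K(KS)

Answer: after 2 steps: K(KS)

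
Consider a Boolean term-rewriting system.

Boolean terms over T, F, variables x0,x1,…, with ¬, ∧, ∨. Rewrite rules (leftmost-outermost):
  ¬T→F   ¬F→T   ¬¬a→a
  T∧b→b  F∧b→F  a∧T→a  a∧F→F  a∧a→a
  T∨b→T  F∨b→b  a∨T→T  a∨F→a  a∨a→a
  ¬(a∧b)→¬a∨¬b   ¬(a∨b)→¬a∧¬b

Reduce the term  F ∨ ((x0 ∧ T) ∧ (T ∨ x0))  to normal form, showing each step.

Answer: normal form = x0  (in 4 steps)

Reduction:
  start: F ∨ ((x0 ∧ T) ∧ (T ∨ x0))
  →1  (x0 ∧ T) ∧ (T ∨ x0)
  →2  x0 ∧ (T ∨ x0)
  →3  x0 ∧ T
  →4  x0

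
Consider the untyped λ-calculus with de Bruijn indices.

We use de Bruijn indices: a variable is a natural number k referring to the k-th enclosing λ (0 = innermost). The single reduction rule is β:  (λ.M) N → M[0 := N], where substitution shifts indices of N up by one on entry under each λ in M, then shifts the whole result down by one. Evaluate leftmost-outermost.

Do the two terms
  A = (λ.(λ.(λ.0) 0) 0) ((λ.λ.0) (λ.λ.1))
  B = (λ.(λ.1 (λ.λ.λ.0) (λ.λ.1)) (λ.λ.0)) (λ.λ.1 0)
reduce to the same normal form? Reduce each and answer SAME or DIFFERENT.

Term A:
  start: (λ.(λ.(λ.0) 0) 0) ((λ.λ.0) (λ.λ.1))
  →1  (λ.(λ.0) 0) ((λ.λ.0) (λ.λ.1))
  →2  (λ.0) ((λ.λ.0) (λ.λ.1))
  →3  (λ.λ.0) (λ.λ.1)
  →4  λ.0

Term B:
  start: (λ.(λ.1 (λ.λ.λ.0) (λ.λ.1)) (λ.λ.0)) (λ.λ.1 0)
  →1  (λ.(λ.λ.1 0) (λ.λ.λ.0) (λ.λ.1)) (λ.λ.0)
  →2  (λ.λ.1 0) (λ.λ.λ.0) (λ.λ.1)
  →3  (λ.(λ.λ.λ.0) 0) (λ.λ.1)
  →4  (λ.λ.λ.0) (λ.λ.1)
  →5  λ.λ.0

Answer: DIFFERENT — A ⇓ λ.0, B ⇓ λ.λ.0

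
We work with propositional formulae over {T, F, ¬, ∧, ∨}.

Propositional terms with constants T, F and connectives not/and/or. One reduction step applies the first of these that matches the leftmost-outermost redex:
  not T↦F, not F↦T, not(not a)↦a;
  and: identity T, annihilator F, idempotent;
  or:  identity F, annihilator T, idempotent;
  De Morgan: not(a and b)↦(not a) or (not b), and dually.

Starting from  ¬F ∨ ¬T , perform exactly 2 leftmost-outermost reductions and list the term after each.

Answer: after 2 steps: T

Derivation:
  start: ¬F ∨ ¬T
  →1  T ∨ ¬T
  →2  T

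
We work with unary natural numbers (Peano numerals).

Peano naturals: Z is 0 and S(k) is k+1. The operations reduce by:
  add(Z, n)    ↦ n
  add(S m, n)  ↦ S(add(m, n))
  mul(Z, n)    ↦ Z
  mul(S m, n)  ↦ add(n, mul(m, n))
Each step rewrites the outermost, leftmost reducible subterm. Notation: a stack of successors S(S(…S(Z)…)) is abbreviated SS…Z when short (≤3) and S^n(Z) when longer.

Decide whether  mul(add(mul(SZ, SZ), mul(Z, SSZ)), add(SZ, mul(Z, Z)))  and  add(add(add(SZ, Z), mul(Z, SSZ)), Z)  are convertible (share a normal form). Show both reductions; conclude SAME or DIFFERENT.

Term A:
  start: mul(add(mul(SZ, SZ), mul(Z, SSZ)), add(SZ, mul(Z, Z)))
  [1] mul(add(add(SZ, mul(Z, SZ)), mul(Z, SSZ)), add(SZ, mul(Z, Z)))
  [2] mul(add(S(add(Z, mul(Z, SZ))), mul(Z, SSZ)), add(SZ, mul(Z, Z)))
  [3] mul(S(add(add(Z, mul(Z, SZ)), mul(Z, SSZ))), add(SZ, mul(Z, Z)))
  [4] add(add(SZ, mul(Z, Z)), mul(add(add(Z, mul(Z, SZ)), mul(Z, SSZ)), add(SZ, mul(Z, Z))))
  [5] add(S(add(Z, mul(Z, Z))), mul(add(add(Z, mul(Z, SZ)), mul(Z, SSZ)), add(SZ, mul(Z, Z))))
  [6] S(add(add(Z, mul(Z, Z)), mul(add(add(Z, mul(Z, SZ)), mul(Z, SSZ)), add(SZ, mul(Z, Z)))))
  [7] S(add(mul(Z, Z), mul(add(add(Z, mul(Z, SZ)), mul(Z, SSZ)), add(SZ, mul(Z, Z)))))
  [8] S(add(Z, mul(add(add(Z, mul(Z, SZ)), mul(Z, SSZ)), add(SZ, mul(Z, Z)))))
  [9] S(mul(add(add(Z, mul(Z, SZ)), mul(Z, SSZ)), add(SZ, mul(Z, Z))))
  [10] S(mul(add(mul(Z, SZ), mul(Z, SSZ)), add(SZ, mul(Z, Z))))
  [11] S(mul(add(Z, mul(Z, SSZ)), add(SZ, mul(Z, Z))))
  [12] S(mul(mul(Z, SSZ), add(SZ, mul(Z, Z))))
  [13] S(mul(Z, add(SZ, mul(Z, Z))))
  [14] SZ

Term B:
  start: add(add(add(SZ, Z), mul(Z, SSZ)), Z)
  [1] add(add(S(add(Z, Z)), mul(Z, SSZ)), Z)
  [2] add(S(add(add(Z, Z), mul(Z, SSZ))), Z)
  [3] S(add(add(add(Z, Z), mul(Z, SSZ)), Z))
  [4] S(add(add(Z, mul(Z, SSZ)), Z))
  [5] S(add(mul(Z, SSZ), Z))
  [6] S(add(Z, Z))
  [7] SZ

Answer: SAME — A ⇓ SZ, B ⇓ SZ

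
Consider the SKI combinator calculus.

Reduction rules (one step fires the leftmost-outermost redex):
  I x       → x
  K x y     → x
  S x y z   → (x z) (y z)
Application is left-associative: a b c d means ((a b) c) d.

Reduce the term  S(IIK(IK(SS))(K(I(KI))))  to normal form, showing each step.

Answer: normal form = S(K(SS))  (in 4 steps)

Reduction:
  start: S(IIK(IK(SS))(K(I(KI))))
  →1  S(IK(IK(SS))(K(I(KI))))
  →2  S(K(IK(SS))(K(I(KI))))
  →3  S(IK(SS))
  →4  S(K(SS))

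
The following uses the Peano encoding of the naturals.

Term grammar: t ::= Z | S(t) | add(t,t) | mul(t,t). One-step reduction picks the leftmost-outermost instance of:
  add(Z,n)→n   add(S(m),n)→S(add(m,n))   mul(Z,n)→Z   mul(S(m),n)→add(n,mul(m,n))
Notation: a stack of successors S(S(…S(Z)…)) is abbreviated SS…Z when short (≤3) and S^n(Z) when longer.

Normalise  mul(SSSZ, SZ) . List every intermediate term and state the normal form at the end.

Answer: normal form = SSSZ  (in 10 steps)

Derivation:
  start: mul(SSSZ, SZ)
  step 1: add(SZ, mul(SSZ, SZ))
  step 2: S(add(Z, mul(SSZ, SZ)))
  step 3: S(mul(SSZ, SZ))
  step 4: S(add(SZ, mul(SZ, SZ)))
  step 5: S(S(add(Z, mul(SZ, SZ))))
  step 6: S(S(mul(SZ, SZ)))
  step 7: S(S(add(SZ, mul(Z, SZ))))
  step 8: S(S(S(add(Z, mul(Z, SZ)))))
  step 9: S(S(S(mul(Z, SZ))))
  step 10: SSSZ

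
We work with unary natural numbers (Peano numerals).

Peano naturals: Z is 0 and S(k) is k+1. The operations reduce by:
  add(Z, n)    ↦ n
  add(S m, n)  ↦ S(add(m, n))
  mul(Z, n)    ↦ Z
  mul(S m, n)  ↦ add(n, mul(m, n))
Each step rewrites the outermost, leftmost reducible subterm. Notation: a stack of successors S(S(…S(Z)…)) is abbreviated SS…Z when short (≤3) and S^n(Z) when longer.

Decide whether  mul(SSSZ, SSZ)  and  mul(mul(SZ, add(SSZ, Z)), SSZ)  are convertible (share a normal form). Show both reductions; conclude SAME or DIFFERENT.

Answer: DIFFERENT — A ⇓ S^6(Z), B ⇓ S^4(Z)

Derivation:
Term A:
  start: mul(SSSZ, SSZ)
  →1  add(SSZ, mul(SSZ, SSZ))
  →2  S(add(SZ, mul(SSZ, SSZ)))
  →3  S(S(add(Z, mul(SSZ, SSZ))))
  →4  S(S(mul(SSZ, SSZ)))
  →5  S(S(add(SSZ, mul(SZ, SSZ))))
  →6  S(S(S(add(SZ, mul(SZ, SSZ)))))
  →7  S(S(S(S(add(Z, mul(SZ, SSZ))))))
  →8  S(S(S(S(mul(SZ, SSZ)))))
  →9  S(S(S(S(add(SSZ, mul(Z, SSZ))))))
  →10  S(S(S(S(S(add(SZ, mul(Z, SSZ)))))))
  →11  S(S(S(S(S(S(add(Z, mul(Z, SSZ))))))))
  →12  S(S(S(S(S(S(mul(Z, SSZ)))))))
  →13  S^6(Z)

Term B:
  start: mul(mul(SZ, add(SSZ, Z)), SSZ)
  →1  mul(add(add(SSZ, Z), mul(Z, add(SSZ, Z))), SSZ)
  →2  mul(add(S(add(SZ, Z)), mul(Z, add(SSZ, Z))), SSZ)
  →3  mul(S(add(add(SZ, Z), mul(Z, add(SSZ, Z)))), SSZ)
  →4  add(SSZ, mul(add(add(SZ, Z), mul(Z, add(SSZ, Z))), SSZ))
  →5  S(add(SZ, mul(add(add(SZ, Z), mul(Z, add(SSZ, Z))), SSZ)))
  →6  S(S(add(Z, mul(add(add(SZ, Z), mul(Z, add(SSZ, Z))), SSZ))))
  →7  S(S(mul(add(add(SZ, Z), mul(Z, add(SSZ, Z))), SSZ)))
  →8  S(S(mul(add(S(add(Z, Z)), mul(Z, add(SSZ, Z))), SSZ)))
  →9  S(S(mul(S(add(add(Z, Z), mul(Z, add(SSZ, Z)))), SSZ)))
  →10  S(S(add(SSZ, mul(add(add(Z, Z), mul(Z, add(SSZ, Z))), SSZ))))
  →11  S(S(S(add(SZ, mul(add(add(Z, Z), mul(Z, add(SSZ, Z))), SSZ)))))
  →12  S(S(S(S(add(Z, mul(add(add(Z, Z), mul(Z, add(SSZ, Z))), SSZ))))))
  →13  S(S(S(S(mul(add(add(Z, Z), mul(Z, add(SSZ, Z))), SSZ)))))
  →14  S(S(S(S(mul(add(Z, mul(Z, add(SSZ, Z))), SSZ)))))
  →15  S(S(S(S(mul(mul(Z, add(SSZ, Z)), SSZ)))))
  →16  S(S(S(S(mul(Z, SSZ)))))
  →17  S^4(Z)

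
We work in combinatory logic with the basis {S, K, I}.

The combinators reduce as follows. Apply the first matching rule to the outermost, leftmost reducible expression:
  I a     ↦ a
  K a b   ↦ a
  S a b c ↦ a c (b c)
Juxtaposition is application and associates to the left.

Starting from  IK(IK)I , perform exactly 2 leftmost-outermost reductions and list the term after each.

Answer: after 2 steps: IK

Working:
  start: IK(IK)I
  →1  K(IK)I
  →2  IK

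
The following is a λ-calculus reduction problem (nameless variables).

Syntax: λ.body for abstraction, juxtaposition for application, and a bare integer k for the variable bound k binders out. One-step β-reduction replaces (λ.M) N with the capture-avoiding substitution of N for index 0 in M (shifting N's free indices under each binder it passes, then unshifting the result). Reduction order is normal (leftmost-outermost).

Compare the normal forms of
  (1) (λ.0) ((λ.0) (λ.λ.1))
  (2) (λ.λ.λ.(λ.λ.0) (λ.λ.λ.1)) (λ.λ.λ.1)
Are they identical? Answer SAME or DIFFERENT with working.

Term A:
  start: (λ.0) ((λ.0) (λ.λ.1))
  [1] (λ.0) (λ.λ.1)
  [2] λ.λ.1

Term B:
  start: (λ.λ.λ.(λ.λ.0) (λ.λ.λ.1)) (λ.λ.λ.1)
  [1] λ.λ.(λ.λ.0) (λ.λ.λ.1)
  [2] λ.λ.λ.0

Answer: DIFFERENT — A ⇓ λ.λ.1, B ⇓ λ.λ.λ.0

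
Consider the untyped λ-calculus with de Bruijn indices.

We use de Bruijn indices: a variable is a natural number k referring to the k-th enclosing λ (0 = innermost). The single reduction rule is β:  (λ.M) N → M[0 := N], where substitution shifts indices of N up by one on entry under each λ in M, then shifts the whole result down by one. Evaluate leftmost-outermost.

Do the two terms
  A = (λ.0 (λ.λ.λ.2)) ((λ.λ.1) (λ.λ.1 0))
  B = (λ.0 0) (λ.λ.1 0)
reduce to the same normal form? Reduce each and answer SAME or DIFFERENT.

Answer: SAME — A ⇓ λ.λ.1 0, B ⇓ λ.λ.1 0

Derivation:
Term A:
  start: (λ.0 (λ.λ.λ.2)) ((λ.λ.1) (λ.λ.1 0))
  [1] (λ.λ.1) (λ.λ.1 0) (λ.λ.λ.2)
  [2] (λ.λ.λ.1 0) (λ.λ.λ.2)
  [3] λ.λ.1 0

Term B:
  start: (λ.0 0) (λ.λ.1 0)
  [1] (λ.λ.1 0) (λ.λ.1 0)
  [2] λ.(λ.λ.1 0) 0
  [3] λ.λ.1 0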